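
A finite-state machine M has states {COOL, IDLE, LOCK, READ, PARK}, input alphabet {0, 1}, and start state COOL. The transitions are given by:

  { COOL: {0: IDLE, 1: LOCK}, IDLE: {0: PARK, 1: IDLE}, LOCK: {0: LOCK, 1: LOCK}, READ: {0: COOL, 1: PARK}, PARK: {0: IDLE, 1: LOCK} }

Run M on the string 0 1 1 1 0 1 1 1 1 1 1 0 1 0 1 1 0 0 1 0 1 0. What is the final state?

start at COOL
read '0': COOL → IDLE
read '1': IDLE → IDLE
read '1': IDLE → IDLE
read '1': IDLE → IDLE
read '0': IDLE → PARK
read '1': PARK → LOCK
read '1': LOCK → LOCK
read '1': LOCK → LOCK
read '1': LOCK → LOCK
read '1': LOCK → LOCK
read '1': LOCK → LOCK
read '0': LOCK → LOCK
read '1': LOCK → LOCK
read '0': LOCK → LOCK
read '1': LOCK → LOCK
read '1': LOCK → LOCK
read '0': LOCK → LOCK
read '0': LOCK → LOCK
read '1': LOCK → LOCK
read '0': LOCK → LOCK
read '1': LOCK → LOCK
read '0': LOCK → LOCK

LOCK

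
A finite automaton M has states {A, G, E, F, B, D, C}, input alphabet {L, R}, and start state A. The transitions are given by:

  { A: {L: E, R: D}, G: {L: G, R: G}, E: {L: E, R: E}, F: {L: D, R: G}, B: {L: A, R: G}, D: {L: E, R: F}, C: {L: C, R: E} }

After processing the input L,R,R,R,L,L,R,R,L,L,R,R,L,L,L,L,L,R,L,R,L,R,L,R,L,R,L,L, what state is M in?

E

Trace: A -L-> E -R-> E -R-> E -R-> E -L-> E -L-> E -R-> E -R-> E -L-> E -L-> E -R-> E -R-> E -L-> E -L-> E -L-> E -L-> E -L-> E -R-> E -L-> E -R-> E -L-> E -R-> E -L-> E -R-> E -L-> E -R-> E -L-> E -L-> E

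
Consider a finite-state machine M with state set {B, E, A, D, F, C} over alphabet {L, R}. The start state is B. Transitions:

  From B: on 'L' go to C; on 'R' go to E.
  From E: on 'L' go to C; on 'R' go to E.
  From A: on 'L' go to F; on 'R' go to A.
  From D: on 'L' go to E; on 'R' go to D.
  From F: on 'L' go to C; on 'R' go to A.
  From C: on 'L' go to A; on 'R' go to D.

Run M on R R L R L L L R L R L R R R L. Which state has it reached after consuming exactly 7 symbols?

A

start at B
read 'R': B → E
read 'R': E → E
read 'L': E → C
read 'R': C → D
read 'L': D → E
read 'L': E → C
read 'L': C → A
After 7 symbols: A.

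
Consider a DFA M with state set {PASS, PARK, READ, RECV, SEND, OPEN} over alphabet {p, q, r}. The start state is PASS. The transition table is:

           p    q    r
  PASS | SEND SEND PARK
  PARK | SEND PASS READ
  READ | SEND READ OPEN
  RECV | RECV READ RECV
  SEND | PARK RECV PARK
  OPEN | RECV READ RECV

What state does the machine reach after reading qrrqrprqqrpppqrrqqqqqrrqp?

SEND

start at PASS
read 'q': PASS → SEND
read 'r': SEND → PARK
read 'r': PARK → READ
read 'q': READ → READ
read 'r': READ → OPEN
read 'p': OPEN → RECV
read 'r': RECV → RECV
read 'q': RECV → READ
read 'q': READ → READ
read 'r': READ → OPEN
read 'p': OPEN → RECV
read 'p': RECV → RECV
read 'p': RECV → RECV
read 'q': RECV → READ
read 'r': READ → OPEN
read 'r': OPEN → RECV
read 'q': RECV → READ
read 'q': READ → READ
read 'q': READ → READ
read 'q': READ → READ
read 'q': READ → READ
read 'r': READ → OPEN
read 'r': OPEN → RECV
read 'q': RECV → READ
read 'p': READ → SEND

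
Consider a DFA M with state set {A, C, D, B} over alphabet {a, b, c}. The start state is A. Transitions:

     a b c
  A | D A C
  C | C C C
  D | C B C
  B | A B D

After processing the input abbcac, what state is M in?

start at A
read 'a': A → D
read 'b': D → B
read 'b': B → B
read 'c': B → D
read 'a': D → C
read 'c': C → C

C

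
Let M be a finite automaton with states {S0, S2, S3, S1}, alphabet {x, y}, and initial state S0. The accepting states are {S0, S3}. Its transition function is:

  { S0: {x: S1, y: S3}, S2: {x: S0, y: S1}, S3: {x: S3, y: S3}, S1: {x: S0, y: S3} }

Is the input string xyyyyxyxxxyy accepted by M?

Yes

start at S0
read 'x': S0 → S1
read 'y': S1 → S3
read 'y': S3 → S3
read 'y': S3 → S3
read 'y': S3 → S3
read 'x': S3 → S3
read 'y': S3 → S3
read 'x': S3 → S3
read 'x': S3 → S3
read 'x': S3 → S3
read 'y': S3 → S3
read 'y': S3 → S3
End state S3 is accepting.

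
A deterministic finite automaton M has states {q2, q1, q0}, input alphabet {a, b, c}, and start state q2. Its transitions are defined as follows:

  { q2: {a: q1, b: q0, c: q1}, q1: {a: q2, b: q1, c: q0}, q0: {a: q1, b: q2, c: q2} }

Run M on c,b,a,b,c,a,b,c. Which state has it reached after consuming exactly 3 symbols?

q2

Trace: q2 -c-> q1 -b-> q1 -a-> q2
After 3 symbols: q2.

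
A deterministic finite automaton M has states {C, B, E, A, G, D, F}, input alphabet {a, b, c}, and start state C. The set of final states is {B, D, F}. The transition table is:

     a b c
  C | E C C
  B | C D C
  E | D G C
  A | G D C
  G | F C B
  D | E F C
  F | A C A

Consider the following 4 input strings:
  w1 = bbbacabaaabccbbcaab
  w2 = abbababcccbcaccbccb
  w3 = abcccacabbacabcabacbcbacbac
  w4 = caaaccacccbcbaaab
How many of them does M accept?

w1:
  start at C
  read 'b': C → C
  read 'b': C → C
  read 'b': C → C
  read 'a': C → E
  read 'c': E → C
  read 'a': C → E
  read 'b': E → G
  read 'a': G → F
  read 'a': F → A
  read 'a': A → G
  read 'b': G → C
  read 'c': C → C
  read 'c': C → C
  read 'b': C → C
  read 'b': C → C
  read 'c': C → C
  read 'a': C → E
  read 'a': E → D
  read 'b': D → F
  end F, accepted
w2:
  start at C
  read 'a': C → E
  read 'b': E → G
  read 'b': G → C
  read 'a': C → E
  read 'b': E → G
  read 'a': G → F
  read 'b': F → C
  read 'c': C → C
  read 'c': C → C
  read 'c': C → C
  read 'b': C → C
  read 'c': C → C
  read 'a': C → E
  read 'c': E → C
  read 'c': C → C
  read 'b': C → C
  read 'c': C → C
  read 'c': C → C
  read 'b': C → C
  end C, rejected
w3:
  start at C
  read 'a': C → E
  read 'b': E → G
  read 'c': G → B
  read 'c': B → C
  read 'c': C → C
  read 'a': C → E
  read 'c': E → C
  read 'a': C → E
  read 'b': E → G
  read 'b': G → C
  read 'a': C → E
  read 'c': E → C
  read 'a': C → E
  read 'b': E → G
  read 'c': G → B
  read 'a': B → C
  read 'b': C → C
  read 'a': C → E
  read 'c': E → C
  read 'b': C → C
  read 'c': C → C
  read 'b': C → C
  read 'a': C → E
  read 'c': E → C
  read 'b': C → C
  read 'a': C → E
  read 'c': E → C
  end C, rejected
w4:
  start at C
  read 'c': C → C
  read 'a': C → E
  read 'a': E → D
  read 'a': D → E
  read 'c': E → C
  read 'c': C → C
  read 'a': C → E
  read 'c': E → C
  read 'c': C → C
  read 'c': C → C
  read 'b': C → C
  read 'c': C → C
  read 'b': C → C
  read 'a': C → E
  read 'a': E → D
  read 'a': D → E
  read 'b': E → G
  end G, rejected

1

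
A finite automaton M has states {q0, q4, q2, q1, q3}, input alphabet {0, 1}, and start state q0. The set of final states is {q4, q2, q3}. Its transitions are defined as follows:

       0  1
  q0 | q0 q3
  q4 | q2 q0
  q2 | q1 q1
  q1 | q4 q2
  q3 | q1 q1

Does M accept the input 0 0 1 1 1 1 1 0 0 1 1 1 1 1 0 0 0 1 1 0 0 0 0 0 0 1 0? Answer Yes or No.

No

start at q0
read '0': q0 → q0
read '0': q0 → q0
read '1': q0 → q3
read '1': q3 → q1
read '1': q1 → q2
read '1': q2 → q1
read '1': q1 → q2
read '0': q2 → q1
read '0': q1 → q4
read '1': q4 → q0
read '1': q0 → q3
read '1': q3 → q1
read '1': q1 → q2
read '1': q2 → q1
read '0': q1 → q4
read '0': q4 → q2
read '0': q2 → q1
read '1': q1 → q2
read '1': q2 → q1
read '0': q1 → q4
read '0': q4 → q2
read '0': q2 → q1
read '0': q1 → q4
read '0': q4 → q2
read '0': q2 → q1
read '1': q1 → q2
read '0': q2 → q1
End state q1 is not accepting.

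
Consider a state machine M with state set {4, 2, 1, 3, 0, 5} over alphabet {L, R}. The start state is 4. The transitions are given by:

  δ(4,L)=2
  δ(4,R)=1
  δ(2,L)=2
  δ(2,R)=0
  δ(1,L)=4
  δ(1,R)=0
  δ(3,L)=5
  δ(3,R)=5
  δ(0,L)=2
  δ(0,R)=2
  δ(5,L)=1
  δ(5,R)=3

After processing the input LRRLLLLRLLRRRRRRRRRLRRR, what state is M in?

start at 4
read 'L': 4 → 2
read 'R': 2 → 0
read 'R': 0 → 2
read 'L': 2 → 2
read 'L': 2 → 2
read 'L': 2 → 2
read 'L': 2 → 2
read 'R': 2 → 0
read 'L': 0 → 2
read 'L': 2 → 2
read 'R': 2 → 0
read 'R': 0 → 2
read 'R': 2 → 0
read 'R': 0 → 2
read 'R': 2 → 0
read 'R': 0 → 2
read 'R': 2 → 0
read 'R': 0 → 2
read 'R': 2 → 0
read 'L': 0 → 2
read 'R': 2 → 0
read 'R': 0 → 2
read 'R': 2 → 0

0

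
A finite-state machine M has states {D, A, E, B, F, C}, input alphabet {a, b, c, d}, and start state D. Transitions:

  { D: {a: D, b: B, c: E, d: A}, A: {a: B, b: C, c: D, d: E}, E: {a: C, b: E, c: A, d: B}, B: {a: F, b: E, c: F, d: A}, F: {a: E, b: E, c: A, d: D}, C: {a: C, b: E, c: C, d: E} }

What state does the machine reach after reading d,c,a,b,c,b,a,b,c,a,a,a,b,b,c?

start at D
read 'd': D → A
read 'c': A → D
read 'a': D → D
read 'b': D → B
read 'c': B → F
read 'b': F → E
read 'a': E → C
read 'b': C → E
read 'c': E → A
read 'a': A → B
read 'a': B → F
read 'a': F → E
read 'b': E → E
read 'b': E → E
read 'c': E → A

A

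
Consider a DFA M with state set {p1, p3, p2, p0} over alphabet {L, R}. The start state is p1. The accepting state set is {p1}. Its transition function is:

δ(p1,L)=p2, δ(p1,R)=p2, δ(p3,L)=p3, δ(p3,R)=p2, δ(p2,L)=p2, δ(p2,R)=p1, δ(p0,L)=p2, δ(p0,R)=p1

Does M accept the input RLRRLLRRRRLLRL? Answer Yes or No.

No

start at p1
read 'R': p1 → p2
read 'L': p2 → p2
read 'R': p2 → p1
read 'R': p1 → p2
read 'L': p2 → p2
read 'L': p2 → p2
read 'R': p2 → p1
read 'R': p1 → p2
read 'R': p2 → p1
read 'R': p1 → p2
read 'L': p2 → p2
read 'L': p2 → p2
read 'R': p2 → p1
read 'L': p1 → p2
End state p2 is not accepting.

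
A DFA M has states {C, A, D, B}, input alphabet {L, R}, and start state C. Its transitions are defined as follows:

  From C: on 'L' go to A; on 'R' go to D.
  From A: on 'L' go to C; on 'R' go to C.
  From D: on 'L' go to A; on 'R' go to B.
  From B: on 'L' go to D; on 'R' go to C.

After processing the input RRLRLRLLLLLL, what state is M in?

Trace: C -R-> D -R-> B -L-> D -R-> B -L-> D -R-> B -L-> D -L-> A -L-> C -L-> A -L-> C -L-> A

A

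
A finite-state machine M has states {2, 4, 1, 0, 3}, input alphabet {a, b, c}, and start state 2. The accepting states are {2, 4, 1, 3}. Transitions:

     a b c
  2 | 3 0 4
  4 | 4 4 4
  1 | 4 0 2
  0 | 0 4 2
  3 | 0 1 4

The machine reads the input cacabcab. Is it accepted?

Trace: 2 -c-> 4 -a-> 4 -c-> 4 -a-> 4 -b-> 4 -c-> 4 -a-> 4 -b-> 4
End state 4 is accepting.

Yes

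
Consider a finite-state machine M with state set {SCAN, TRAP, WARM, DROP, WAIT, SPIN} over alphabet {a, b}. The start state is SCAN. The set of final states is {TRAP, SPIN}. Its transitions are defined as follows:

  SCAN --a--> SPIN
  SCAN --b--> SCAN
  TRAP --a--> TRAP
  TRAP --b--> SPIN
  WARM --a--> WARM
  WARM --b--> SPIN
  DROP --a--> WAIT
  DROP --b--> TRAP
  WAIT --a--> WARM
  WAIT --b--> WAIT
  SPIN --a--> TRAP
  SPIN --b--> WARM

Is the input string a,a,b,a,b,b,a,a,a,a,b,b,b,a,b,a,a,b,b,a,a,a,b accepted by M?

Trace: SCAN -a-> SPIN -a-> TRAP -b-> SPIN -a-> TRAP -b-> SPIN -b-> WARM -a-> WARM -a-> WARM -a-> WARM -a-> WARM -b-> SPIN -b-> WARM -b-> SPIN -a-> TRAP -b-> SPIN -a-> TRAP -a-> TRAP -b-> SPIN -b-> WARM -a-> WARM -a-> WARM -a-> WARM -b-> SPIN
End state SPIN is accepting.

Yes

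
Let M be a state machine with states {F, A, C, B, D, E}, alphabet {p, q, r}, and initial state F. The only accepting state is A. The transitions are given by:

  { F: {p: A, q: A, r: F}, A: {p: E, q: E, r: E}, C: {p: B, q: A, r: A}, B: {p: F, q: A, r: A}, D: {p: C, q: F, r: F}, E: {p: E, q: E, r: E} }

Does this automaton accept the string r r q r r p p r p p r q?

start at F
read 'r': F → F
read 'r': F → F
read 'q': F → A
read 'r': A → E
read 'r': E → E
read 'p': E → E
read 'p': E → E
read 'r': E → E
read 'p': E → E
read 'p': E → E
read 'r': E → E
read 'q': E → E
End state E is not accepting.

No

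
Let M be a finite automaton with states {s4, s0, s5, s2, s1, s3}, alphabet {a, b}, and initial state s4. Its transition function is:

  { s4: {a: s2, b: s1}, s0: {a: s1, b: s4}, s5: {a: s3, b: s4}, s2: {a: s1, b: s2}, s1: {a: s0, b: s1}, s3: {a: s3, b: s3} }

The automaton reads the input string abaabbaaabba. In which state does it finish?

start at s4
read 'a': s4 → s2
read 'b': s2 → s2
read 'a': s2 → s1
read 'a': s1 → s0
read 'b': s0 → s4
read 'b': s4 → s1
read 'a': s1 → s0
read 'a': s0 → s1
read 'a': s1 → s0
read 'b': s0 → s4
read 'b': s4 → s1
read 'a': s1 → s0

s0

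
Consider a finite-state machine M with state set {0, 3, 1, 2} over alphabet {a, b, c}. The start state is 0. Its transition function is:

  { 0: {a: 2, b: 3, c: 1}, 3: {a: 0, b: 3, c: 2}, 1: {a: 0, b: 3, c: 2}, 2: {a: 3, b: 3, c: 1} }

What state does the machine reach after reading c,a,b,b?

3

start at 0
read 'c': 0 → 1
read 'a': 1 → 0
read 'b': 0 → 3
read 'b': 3 → 3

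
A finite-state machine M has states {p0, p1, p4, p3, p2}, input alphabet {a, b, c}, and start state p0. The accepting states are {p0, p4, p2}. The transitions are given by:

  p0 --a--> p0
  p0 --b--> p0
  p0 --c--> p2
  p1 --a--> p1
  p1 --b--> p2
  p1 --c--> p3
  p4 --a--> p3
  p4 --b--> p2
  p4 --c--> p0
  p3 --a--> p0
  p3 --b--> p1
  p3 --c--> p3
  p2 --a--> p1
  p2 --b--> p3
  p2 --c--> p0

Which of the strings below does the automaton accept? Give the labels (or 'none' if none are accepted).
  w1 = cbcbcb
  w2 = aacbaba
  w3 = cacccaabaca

w1:
  start at p0
  read 'c': p0 → p2
  read 'b': p2 → p3
  read 'c': p3 → p3
  read 'b': p3 → p1
  read 'c': p1 → p3
  read 'b': p3 → p1
  end p1, rejected
w2:
  start at p0
  read 'a': p0 → p0
  read 'a': p0 → p0
  read 'c': p0 → p2
  read 'b': p2 → p3
  read 'a': p3 → p0
  read 'b': p0 → p0
  read 'a': p0 → p0
  end p0, accepted
w3:
  start at p0
  read 'c': p0 → p2
  read 'a': p2 → p1
  read 'c': p1 → p3
  read 'c': p3 → p3
  read 'c': p3 → p3
  read 'a': p3 → p0
  read 'a': p0 → p0
  read 'b': p0 → p0
  read 'a': p0 → p0
  read 'c': p0 → p2
  read 'a': p2 → p1
  end p1, rejected

w2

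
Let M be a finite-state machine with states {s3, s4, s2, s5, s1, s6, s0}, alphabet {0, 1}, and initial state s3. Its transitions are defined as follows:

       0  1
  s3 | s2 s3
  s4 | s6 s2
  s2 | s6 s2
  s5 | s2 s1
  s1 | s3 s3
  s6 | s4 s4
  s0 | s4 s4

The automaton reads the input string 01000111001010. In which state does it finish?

s6

s3 → s2 → s2 → s6 → s4 → s6 → s4 → s2 → s2 → s6 → s4 → s2 → s6 → s4 → s6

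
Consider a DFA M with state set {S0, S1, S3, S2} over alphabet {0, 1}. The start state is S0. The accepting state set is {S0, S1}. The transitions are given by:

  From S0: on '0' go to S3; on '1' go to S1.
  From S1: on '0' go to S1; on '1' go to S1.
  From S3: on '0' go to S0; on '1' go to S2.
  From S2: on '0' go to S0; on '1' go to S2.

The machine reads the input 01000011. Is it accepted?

Trace: S0 -0-> S3 -1-> S2 -0-> S0 -0-> S3 -0-> S0 -0-> S3 -1-> S2 -1-> S2
End state S2 is not accepting.

No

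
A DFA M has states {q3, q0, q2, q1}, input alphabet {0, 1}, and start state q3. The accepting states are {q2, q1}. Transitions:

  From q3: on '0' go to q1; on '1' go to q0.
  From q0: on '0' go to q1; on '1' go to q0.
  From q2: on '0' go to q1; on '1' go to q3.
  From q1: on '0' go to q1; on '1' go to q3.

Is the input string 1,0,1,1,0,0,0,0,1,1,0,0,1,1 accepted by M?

start at q3
read '1': q3 → q0
read '0': q0 → q1
read '1': q1 → q3
read '1': q3 → q0
read '0': q0 → q1
read '0': q1 → q1
read '0': q1 → q1
read '0': q1 → q1
read '1': q1 → q3
read '1': q3 → q0
read '0': q0 → q1
read '0': q1 → q1
read '1': q1 → q3
read '1': q3 → q0
End state q0 is not accepting.

No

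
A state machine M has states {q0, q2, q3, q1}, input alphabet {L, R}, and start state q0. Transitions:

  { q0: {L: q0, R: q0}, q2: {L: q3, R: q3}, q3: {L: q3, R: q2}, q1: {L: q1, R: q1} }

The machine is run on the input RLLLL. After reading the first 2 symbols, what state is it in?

start at q0
read 'R': q0 → q0
read 'L': q0 → q0
After 2 symbols: q0.

q0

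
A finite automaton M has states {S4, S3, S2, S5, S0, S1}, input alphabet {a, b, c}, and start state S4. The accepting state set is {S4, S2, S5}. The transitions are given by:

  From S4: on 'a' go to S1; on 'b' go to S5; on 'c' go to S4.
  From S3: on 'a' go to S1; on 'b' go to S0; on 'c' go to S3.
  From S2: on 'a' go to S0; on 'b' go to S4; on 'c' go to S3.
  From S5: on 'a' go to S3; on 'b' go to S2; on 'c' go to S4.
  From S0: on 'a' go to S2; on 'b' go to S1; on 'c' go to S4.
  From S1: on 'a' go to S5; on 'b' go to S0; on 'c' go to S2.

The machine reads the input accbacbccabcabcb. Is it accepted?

Yes

start at S4
read 'a': S4 → S1
read 'c': S1 → S2
read 'c': S2 → S3
read 'b': S3 → S0
read 'a': S0 → S2
read 'c': S2 → S3
read 'b': S3 → S0
read 'c': S0 → S4
read 'c': S4 → S4
read 'a': S4 → S1
read 'b': S1 → S0
read 'c': S0 → S4
read 'a': S4 → S1
read 'b': S1 → S0
read 'c': S0 → S4
read 'b': S4 → S5
End state S5 is accepting.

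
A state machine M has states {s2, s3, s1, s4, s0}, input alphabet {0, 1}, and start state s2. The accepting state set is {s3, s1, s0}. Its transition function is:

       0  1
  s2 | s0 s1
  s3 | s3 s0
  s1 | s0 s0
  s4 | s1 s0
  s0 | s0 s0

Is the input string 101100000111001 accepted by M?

Yes

Trace: s2 -1-> s1 -0-> s0 -1-> s0 -1-> s0 -0-> s0 -0-> s0 -0-> s0 -0-> s0 -0-> s0 -1-> s0 -1-> s0 -1-> s0 -0-> s0 -0-> s0 -1-> s0
End state s0 is accepting.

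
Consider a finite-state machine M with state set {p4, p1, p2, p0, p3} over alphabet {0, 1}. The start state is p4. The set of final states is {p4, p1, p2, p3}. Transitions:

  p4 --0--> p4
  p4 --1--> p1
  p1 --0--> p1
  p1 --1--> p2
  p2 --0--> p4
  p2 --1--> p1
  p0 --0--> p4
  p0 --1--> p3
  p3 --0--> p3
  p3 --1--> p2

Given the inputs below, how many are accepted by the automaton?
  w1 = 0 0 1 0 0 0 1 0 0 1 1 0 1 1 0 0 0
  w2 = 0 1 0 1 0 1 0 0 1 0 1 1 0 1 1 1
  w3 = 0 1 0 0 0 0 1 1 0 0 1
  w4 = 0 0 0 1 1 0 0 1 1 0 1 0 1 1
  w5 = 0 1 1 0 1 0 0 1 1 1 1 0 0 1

w1: p4 → p4 → p4 → p1 → p1 → p1 → p1 → p2 → p4 → p4 → p1 → p2 → p4 → p1 → p2 → p4 → p4 → p4  → end p4, accepted
w2: p4 → p4 → p1 → p1 → p2 → p4 → p1 → p1 → p1 → p2 → p4 → p1 → p2 → p4 → p1 → p2 → p1  → end p1, accepted
w3: p4 → p4 → p1 → p1 → p1 → p1 → p1 → p2 → p1 → p1 → p1 → p2  → end p2, accepted
w4: p4 → p4 → p4 → p4 → p1 → p2 → p4 → p4 → p1 → p2 → p4 → p1 → p1 → p2 → p1  → end p1, accepted
w5: p4 → p4 → p1 → p2 → p4 → p1 → p1 → p1 → p2 → p1 → p2 → p1 → p1 → p1 → p2  → end p2, accepted

5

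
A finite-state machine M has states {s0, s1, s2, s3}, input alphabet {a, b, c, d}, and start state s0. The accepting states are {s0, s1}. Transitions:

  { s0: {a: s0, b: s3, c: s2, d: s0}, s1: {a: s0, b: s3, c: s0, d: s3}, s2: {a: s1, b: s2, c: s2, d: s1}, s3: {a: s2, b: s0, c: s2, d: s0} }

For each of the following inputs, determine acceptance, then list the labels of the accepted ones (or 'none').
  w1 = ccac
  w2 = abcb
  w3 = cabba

w1: Trace: s0 -c-> s2 -c-> s2 -a-> s1 -c-> s0  → end s0, accepted
w2: Trace: s0 -a-> s0 -b-> s3 -c-> s2 -b-> s2  → end s2, rejected
w3: Trace: s0 -c-> s2 -a-> s1 -b-> s3 -b-> s0 -a-> s0  → end s0, accepted

w1, w3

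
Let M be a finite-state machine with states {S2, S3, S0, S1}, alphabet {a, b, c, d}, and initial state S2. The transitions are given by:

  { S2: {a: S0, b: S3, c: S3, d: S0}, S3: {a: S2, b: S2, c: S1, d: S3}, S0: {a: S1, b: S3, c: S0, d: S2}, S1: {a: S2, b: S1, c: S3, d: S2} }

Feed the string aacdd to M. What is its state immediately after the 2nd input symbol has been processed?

S2 → S0 → S1
After 2 symbols: S1.

S1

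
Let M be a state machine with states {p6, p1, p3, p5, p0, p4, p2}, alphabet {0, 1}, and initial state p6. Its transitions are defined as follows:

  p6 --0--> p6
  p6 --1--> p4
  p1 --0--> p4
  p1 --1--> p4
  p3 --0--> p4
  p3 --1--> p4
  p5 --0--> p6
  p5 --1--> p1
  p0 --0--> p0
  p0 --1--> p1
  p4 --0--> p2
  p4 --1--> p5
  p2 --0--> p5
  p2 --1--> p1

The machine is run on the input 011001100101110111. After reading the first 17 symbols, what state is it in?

start at p6
read '0': p6 → p6
read '1': p6 → p4
read '1': p4 → p5
read '0': p5 → p6
read '0': p6 → p6
read '1': p6 → p4
read '1': p4 → p5
read '0': p5 → p6
read '0': p6 → p6
read '1': p6 → p4
read '0': p4 → p2
read '1': p2 → p1
read '1': p1 → p4
read '1': p4 → p5
read '0': p5 → p6
read '1': p6 → p4
read '1': p4 → p5
After 17 symbols: p5.

p5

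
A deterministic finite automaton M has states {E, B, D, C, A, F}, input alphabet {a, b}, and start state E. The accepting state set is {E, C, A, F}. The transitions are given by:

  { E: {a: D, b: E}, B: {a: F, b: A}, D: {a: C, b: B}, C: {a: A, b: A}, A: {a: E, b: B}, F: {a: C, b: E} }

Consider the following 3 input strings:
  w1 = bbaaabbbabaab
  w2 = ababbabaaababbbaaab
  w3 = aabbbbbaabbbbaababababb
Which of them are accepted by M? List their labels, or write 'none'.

w1, w3

w1: E → E → E → D → C → A → B → A → B → F → E → D → C → A  → end A, accepted
w2: E → D → B → F → E → E → D → B → F → C → A → B → F → E → E → E → D → C → A → B  → end B, rejected
w3: E → D → C → A → B → A → B → A → E → D → B → A → B → A → E → D → B → F → E → D → B → F → E → E  → end E, accepted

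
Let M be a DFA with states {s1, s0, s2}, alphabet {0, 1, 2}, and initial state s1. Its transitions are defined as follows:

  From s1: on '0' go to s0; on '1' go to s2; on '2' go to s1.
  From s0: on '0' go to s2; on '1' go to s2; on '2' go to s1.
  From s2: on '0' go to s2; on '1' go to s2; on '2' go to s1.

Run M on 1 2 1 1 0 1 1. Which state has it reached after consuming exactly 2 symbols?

s1

s1 → s2 → s1
After 2 symbols: s1.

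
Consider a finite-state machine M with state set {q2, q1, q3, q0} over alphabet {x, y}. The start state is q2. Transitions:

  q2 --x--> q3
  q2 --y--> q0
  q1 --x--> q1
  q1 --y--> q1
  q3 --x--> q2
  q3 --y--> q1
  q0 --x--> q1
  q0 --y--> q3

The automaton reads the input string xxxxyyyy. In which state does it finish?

q1

q2 → q3 → q2 → q3 → q2 → q0 → q3 → q1 → q1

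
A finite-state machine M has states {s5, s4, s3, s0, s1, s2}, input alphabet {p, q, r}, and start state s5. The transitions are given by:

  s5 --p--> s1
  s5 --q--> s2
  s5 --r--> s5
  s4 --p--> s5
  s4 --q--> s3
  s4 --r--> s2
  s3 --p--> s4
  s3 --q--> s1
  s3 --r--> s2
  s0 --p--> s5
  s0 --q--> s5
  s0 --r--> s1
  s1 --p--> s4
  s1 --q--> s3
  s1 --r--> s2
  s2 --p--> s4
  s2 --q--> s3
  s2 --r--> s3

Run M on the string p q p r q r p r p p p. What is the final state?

s5 → s1 → s3 → s4 → s2 → s3 → s2 → s4 → s2 → s4 → s5 → s1

s1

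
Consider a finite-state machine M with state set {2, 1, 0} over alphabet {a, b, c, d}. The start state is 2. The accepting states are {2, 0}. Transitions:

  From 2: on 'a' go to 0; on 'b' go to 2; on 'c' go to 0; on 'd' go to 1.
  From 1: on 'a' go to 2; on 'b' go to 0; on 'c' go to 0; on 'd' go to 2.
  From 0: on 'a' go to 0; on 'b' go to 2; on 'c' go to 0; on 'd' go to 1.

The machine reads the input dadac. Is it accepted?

2 → 1 → 2 → 1 → 2 → 0
End state 0 is accepting.

Yes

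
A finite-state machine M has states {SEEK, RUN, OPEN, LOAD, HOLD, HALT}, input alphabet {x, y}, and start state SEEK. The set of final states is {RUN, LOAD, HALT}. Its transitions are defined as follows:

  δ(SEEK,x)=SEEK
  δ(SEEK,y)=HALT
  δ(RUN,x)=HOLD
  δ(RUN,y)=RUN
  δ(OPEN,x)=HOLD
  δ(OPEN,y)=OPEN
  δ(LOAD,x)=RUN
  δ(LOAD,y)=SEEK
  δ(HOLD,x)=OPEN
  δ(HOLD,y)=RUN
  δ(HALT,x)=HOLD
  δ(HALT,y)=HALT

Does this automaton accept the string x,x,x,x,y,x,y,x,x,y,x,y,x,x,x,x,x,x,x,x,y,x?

start at SEEK
read 'x': SEEK → SEEK
read 'x': SEEK → SEEK
read 'x': SEEK → SEEK
read 'x': SEEK → SEEK
read 'y': SEEK → HALT
read 'x': HALT → HOLD
read 'y': HOLD → RUN
read 'x': RUN → HOLD
read 'x': HOLD → OPEN
read 'y': OPEN → OPEN
read 'x': OPEN → HOLD
read 'y': HOLD → RUN
read 'x': RUN → HOLD
read 'x': HOLD → OPEN
read 'x': OPEN → HOLD
read 'x': HOLD → OPEN
read 'x': OPEN → HOLD
read 'x': HOLD → OPEN
read 'x': OPEN → HOLD
read 'x': HOLD → OPEN
read 'y': OPEN → OPEN
read 'x': OPEN → HOLD
End state HOLD is not accepting.

No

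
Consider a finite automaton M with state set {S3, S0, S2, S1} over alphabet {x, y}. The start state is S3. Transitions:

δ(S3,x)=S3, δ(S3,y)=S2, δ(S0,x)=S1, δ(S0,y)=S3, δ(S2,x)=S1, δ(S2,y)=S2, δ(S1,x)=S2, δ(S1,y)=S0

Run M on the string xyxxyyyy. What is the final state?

S2

S3 → S3 → S2 → S1 → S2 → S2 → S2 → S2 → S2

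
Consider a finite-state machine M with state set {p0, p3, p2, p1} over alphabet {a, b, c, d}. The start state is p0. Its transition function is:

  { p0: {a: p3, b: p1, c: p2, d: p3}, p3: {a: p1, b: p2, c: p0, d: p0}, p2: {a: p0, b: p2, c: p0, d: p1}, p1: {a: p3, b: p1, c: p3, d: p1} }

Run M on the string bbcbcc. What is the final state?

p0 → p1 → p1 → p3 → p2 → p0 → p2

p2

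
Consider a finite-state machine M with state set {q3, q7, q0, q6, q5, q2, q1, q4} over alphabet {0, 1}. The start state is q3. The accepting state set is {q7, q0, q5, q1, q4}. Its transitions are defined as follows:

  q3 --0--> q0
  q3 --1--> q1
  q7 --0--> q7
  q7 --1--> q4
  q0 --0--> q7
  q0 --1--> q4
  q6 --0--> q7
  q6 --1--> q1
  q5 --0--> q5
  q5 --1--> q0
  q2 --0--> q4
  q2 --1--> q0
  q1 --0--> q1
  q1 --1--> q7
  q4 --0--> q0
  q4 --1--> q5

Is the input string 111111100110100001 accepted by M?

q3 → q1 → q7 → q4 → q5 → q0 → q4 → q5 → q5 → q5 → q0 → q4 → q0 → q4 → q0 → q7 → q7 → q7 → q4
End state q4 is accepting.

Yes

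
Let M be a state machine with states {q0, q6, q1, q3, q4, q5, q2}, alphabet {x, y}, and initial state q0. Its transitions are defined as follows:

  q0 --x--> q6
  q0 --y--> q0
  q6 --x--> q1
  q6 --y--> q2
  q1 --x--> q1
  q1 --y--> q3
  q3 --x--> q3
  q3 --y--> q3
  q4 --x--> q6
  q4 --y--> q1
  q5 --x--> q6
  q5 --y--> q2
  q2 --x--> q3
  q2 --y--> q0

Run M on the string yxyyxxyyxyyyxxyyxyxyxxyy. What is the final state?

q0 → q0 → q6 → q2 → q0 → q6 → q1 → q3 → q3 → q3 → q3 → q3 → q3 → q3 → q3 → q3 → q3 → q3 → q3 → q3 → q3 → q3 → q3 → q3 → q3

q3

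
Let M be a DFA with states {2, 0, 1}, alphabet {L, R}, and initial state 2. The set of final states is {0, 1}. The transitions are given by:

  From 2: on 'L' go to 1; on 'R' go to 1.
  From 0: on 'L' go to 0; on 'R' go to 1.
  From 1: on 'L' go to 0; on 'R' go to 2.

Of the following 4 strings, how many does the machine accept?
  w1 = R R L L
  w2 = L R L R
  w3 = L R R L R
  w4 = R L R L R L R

3

w1:
  start at 2
  read 'R': 2 → 1
  read 'R': 1 → 2
  read 'L': 2 → 1
  read 'L': 1 → 0
  end 0, accepted
w2:
  start at 2
  read 'L': 2 → 1
  read 'R': 1 → 2
  read 'L': 2 → 1
  read 'R': 1 → 2
  end 2, rejected
w3:
  start at 2
  read 'L': 2 → 1
  read 'R': 1 → 2
  read 'R': 2 → 1
  read 'L': 1 → 0
  read 'R': 0 → 1
  end 1, accepted
w4:
  start at 2
  read 'R': 2 → 1
  read 'L': 1 → 0
  read 'R': 0 → 1
  read 'L': 1 → 0
  read 'R': 0 → 1
  read 'L': 1 → 0
  read 'R': 0 → 1
  end 1, accepted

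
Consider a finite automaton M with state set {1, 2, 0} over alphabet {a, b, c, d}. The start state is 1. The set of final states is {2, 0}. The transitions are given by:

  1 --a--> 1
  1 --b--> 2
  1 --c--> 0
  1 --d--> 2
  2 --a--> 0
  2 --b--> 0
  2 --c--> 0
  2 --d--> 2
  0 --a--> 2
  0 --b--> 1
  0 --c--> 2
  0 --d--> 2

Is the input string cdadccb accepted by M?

1 → 0 → 2 → 0 → 2 → 0 → 2 → 0
End state 0 is accepting.

Yes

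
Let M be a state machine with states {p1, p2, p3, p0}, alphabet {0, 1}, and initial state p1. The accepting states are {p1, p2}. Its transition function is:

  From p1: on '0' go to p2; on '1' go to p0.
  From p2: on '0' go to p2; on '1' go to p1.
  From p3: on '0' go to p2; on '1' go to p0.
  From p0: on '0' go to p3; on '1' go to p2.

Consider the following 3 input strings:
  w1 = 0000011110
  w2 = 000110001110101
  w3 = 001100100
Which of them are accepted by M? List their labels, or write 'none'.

w1, w2, w3

w1: p1 → p2 → p2 → p2 → p2 → p2 → p1 → p0 → p2 → p1 → p2  → end p2, accepted
w2: p1 → p2 → p2 → p2 → p1 → p0 → p3 → p2 → p2 → p1 → p0 → p2 → p2 → p1 → p2 → p1  → end p1, accepted
w3: p1 → p2 → p2 → p1 → p0 → p3 → p2 → p1 → p2 → p2  → end p2, accepted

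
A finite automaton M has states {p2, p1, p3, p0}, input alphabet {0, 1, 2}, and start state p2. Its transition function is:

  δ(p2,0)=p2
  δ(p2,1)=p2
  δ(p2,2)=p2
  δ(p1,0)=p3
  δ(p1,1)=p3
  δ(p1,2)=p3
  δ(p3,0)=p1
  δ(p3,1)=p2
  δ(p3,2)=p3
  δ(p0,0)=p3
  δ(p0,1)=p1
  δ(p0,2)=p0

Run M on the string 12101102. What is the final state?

p2

p2 → p2 → p2 → p2 → p2 → p2 → p2 → p2 → p2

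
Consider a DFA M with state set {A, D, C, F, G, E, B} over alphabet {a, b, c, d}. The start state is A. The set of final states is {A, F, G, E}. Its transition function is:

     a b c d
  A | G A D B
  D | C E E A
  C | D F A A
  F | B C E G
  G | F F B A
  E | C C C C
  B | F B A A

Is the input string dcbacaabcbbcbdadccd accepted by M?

No

A → B → A → A → G → B → F → B → B → A → A → A → D → E → C → D → A → D → E → C
End state C is not accepting.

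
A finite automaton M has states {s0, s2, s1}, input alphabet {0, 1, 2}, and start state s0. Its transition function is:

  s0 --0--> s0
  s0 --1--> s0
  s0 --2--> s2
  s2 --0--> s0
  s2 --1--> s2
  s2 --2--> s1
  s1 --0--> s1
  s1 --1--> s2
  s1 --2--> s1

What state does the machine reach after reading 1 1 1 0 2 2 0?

Trace: s0 -1-> s0 -1-> s0 -1-> s0 -0-> s0 -2-> s2 -2-> s1 -0-> s1

s1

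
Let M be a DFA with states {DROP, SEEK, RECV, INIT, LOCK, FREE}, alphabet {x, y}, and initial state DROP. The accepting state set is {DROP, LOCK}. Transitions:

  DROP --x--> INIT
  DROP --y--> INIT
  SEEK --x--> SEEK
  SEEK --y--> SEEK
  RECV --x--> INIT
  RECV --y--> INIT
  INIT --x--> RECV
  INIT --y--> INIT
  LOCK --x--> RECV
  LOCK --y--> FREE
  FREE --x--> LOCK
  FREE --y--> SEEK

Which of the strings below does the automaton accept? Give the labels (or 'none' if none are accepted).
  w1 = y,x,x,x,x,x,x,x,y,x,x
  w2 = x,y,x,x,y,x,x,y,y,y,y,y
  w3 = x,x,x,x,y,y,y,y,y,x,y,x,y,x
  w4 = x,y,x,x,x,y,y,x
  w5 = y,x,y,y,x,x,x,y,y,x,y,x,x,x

none

w1:
  start at DROP
  read 'y': DROP → INIT
  read 'x': INIT → RECV
  read 'x': RECV → INIT
  read 'x': INIT → RECV
  read 'x': RECV → INIT
  read 'x': INIT → RECV
  read 'x': RECV → INIT
  read 'x': INIT → RECV
  read 'y': RECV → INIT
  read 'x': INIT → RECV
  read 'x': RECV → INIT
  end INIT, rejected
w2:
  start at DROP
  read 'x': DROP → INIT
  read 'y': INIT → INIT
  read 'x': INIT → RECV
  read 'x': RECV → INIT
  read 'y': INIT → INIT
  read 'x': INIT → RECV
  read 'x': RECV → INIT
  read 'y': INIT → INIT
  read 'y': INIT → INIT
  read 'y': INIT → INIT
  read 'y': INIT → INIT
  read 'y': INIT → INIT
  end INIT, rejected
w3:
  start at DROP
  read 'x': DROP → INIT
  read 'x': INIT → RECV
  read 'x': RECV → INIT
  read 'x': INIT → RECV
  read 'y': RECV → INIT
  read 'y': INIT → INIT
  read 'y': INIT → INIT
  read 'y': INIT → INIT
  read 'y': INIT → INIT
  read 'x': INIT → RECV
  read 'y': RECV → INIT
  read 'x': INIT → RECV
  read 'y': RECV → INIT
  read 'x': INIT → RECV
  end RECV, rejected
w4:
  start at DROP
  read 'x': DROP → INIT
  read 'y': INIT → INIT
  read 'x': INIT → RECV
  read 'x': RECV → INIT
  read 'x': INIT → RECV
  read 'y': RECV → INIT
  read 'y': INIT → INIT
  read 'x': INIT → RECV
  end RECV, rejected
w5:
  start at DROP
  read 'y': DROP → INIT
  read 'x': INIT → RECV
  read 'y': RECV → INIT
  read 'y': INIT → INIT
  read 'x': INIT → RECV
  read 'x': RECV → INIT
  read 'x': INIT → RECV
  read 'y': RECV → INIT
  read 'y': INIT → INIT
  read 'x': INIT → RECV
  read 'y': RECV → INIT
  read 'x': INIT → RECV
  read 'x': RECV → INIT
  read 'x': INIT → RECV
  end RECV, rejected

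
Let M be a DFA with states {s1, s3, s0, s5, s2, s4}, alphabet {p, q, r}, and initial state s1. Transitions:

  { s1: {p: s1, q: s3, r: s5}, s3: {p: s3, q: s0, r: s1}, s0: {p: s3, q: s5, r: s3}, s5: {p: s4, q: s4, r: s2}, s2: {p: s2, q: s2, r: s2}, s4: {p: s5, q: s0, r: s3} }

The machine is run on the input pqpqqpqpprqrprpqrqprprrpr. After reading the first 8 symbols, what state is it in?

start at s1
read 'p': s1 → s1
read 'q': s1 → s3
read 'p': s3 → s3
read 'q': s3 → s0
read 'q': s0 → s5
read 'p': s5 → s4
read 'q': s4 → s0
read 'p': s0 → s3
After 8 symbols: s3.

s3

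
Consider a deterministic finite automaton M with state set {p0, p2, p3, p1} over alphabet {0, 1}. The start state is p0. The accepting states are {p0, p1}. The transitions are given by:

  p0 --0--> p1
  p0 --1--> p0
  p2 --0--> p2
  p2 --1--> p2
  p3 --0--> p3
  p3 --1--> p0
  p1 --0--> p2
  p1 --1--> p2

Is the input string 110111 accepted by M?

No

start at p0
read '1': p0 → p0
read '1': p0 → p0
read '0': p0 → p1
read '1': p1 → p2
read '1': p2 → p2
read '1': p2 → p2
End state p2 is not accepting.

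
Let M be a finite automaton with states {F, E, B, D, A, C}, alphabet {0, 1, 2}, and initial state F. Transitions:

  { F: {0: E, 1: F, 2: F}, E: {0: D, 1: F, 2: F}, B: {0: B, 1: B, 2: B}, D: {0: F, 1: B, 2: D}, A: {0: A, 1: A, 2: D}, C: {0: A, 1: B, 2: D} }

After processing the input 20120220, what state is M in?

start at F
read '2': F → F
read '0': F → E
read '1': E → F
read '2': F → F
read '0': F → E
read '2': E → F
read '2': F → F
read '0': F → E

E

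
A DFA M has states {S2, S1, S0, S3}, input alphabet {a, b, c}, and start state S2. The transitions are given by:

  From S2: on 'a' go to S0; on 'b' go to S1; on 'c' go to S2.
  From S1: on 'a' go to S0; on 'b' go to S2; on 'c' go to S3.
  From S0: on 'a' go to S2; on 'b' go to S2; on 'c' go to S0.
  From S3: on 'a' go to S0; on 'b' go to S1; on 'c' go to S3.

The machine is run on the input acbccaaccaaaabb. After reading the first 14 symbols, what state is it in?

start at S2
read 'a': S2 → S0
read 'c': S0 → S0
read 'b': S0 → S2
read 'c': S2 → S2
read 'c': S2 → S2
read 'a': S2 → S0
read 'a': S0 → S2
read 'c': S2 → S2
read 'c': S2 → S2
read 'a': S2 → S0
read 'a': S0 → S2
read 'a': S2 → S0
read 'a': S0 → S2
read 'b': S2 → S1
After 14 symbols: S1.

S1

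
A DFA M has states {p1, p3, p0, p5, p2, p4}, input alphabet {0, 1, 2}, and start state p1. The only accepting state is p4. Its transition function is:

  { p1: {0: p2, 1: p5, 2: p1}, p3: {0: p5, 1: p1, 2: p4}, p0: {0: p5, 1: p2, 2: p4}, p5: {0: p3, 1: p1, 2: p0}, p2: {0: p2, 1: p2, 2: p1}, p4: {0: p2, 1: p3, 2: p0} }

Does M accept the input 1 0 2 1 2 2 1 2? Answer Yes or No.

No

start at p1
read '1': p1 → p5
read '0': p5 → p3
read '2': p3 → p4
read '1': p4 → p3
read '2': p3 → p4
read '2': p4 → p0
read '1': p0 → p2
read '2': p2 → p1
End state p1 is not accepting.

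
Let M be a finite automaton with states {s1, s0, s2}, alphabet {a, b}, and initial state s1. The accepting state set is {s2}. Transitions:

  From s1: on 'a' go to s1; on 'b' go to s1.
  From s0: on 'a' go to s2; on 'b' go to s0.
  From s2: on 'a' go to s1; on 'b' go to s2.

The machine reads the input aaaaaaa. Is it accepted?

Trace: s1 -a-> s1 -a-> s1 -a-> s1 -a-> s1 -a-> s1 -a-> s1 -a-> s1
End state s1 is not accepting.

No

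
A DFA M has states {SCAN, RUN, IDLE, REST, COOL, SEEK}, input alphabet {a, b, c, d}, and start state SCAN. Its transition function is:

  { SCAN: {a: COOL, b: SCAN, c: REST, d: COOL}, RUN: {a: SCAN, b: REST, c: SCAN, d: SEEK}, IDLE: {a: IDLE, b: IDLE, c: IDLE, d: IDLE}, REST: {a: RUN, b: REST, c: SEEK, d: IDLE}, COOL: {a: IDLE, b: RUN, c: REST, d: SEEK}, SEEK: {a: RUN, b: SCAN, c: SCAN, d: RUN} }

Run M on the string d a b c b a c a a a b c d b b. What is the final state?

Trace: SCAN -d-> COOL -a-> IDLE -b-> IDLE -c-> IDLE -b-> IDLE -a-> IDLE -c-> IDLE -a-> IDLE -a-> IDLE -a-> IDLE -b-> IDLE -c-> IDLE -d-> IDLE -b-> IDLE -b-> IDLE

IDLE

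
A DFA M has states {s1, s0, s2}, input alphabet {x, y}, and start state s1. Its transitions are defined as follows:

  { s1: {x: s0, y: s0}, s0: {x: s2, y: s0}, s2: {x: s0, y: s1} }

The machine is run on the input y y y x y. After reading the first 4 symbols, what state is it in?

s2

start at s1
read 'y': s1 → s0
read 'y': s0 → s0
read 'y': s0 → s0
read 'x': s0 → s2
After 4 symbols: s2.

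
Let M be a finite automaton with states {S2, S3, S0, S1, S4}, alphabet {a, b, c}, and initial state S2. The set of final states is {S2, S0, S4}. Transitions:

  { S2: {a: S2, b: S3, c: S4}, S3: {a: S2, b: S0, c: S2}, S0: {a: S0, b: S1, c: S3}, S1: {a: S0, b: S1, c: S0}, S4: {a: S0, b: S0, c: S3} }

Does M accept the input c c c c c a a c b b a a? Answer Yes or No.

Yes

start at S2
read 'c': S2 → S4
read 'c': S4 → S3
read 'c': S3 → S2
read 'c': S2 → S4
read 'c': S4 → S3
read 'a': S3 → S2
read 'a': S2 → S2
read 'c': S2 → S4
read 'b': S4 → S0
read 'b': S0 → S1
read 'a': S1 → S0
read 'a': S0 → S0
End state S0 is accepting.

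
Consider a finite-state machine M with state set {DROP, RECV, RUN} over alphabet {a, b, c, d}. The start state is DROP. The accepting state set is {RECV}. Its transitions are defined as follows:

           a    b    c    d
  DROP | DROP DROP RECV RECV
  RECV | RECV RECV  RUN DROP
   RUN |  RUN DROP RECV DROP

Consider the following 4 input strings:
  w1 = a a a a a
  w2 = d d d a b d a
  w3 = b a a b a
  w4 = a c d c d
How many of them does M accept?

w1:
  start at DROP
  read 'a': DROP → DROP
  read 'a': DROP → DROP
  read 'a': DROP → DROP
  read 'a': DROP → DROP
  read 'a': DROP → DROP
  end DROP, rejected
w2:
  start at DROP
  read 'd': DROP → RECV
  read 'd': RECV → DROP
  read 'd': DROP → RECV
  read 'a': RECV → RECV
  read 'b': RECV → RECV
  read 'd': RECV → DROP
  read 'a': DROP → DROP
  end DROP, rejected
w3:
  start at DROP
  read 'b': DROP → DROP
  read 'a': DROP → DROP
  read 'a': DROP → DROP
  read 'b': DROP → DROP
  read 'a': DROP → DROP
  end DROP, rejected
w4:
  start at DROP
  read 'a': DROP → DROP
  read 'c': DROP → RECV
  read 'd': RECV → DROP
  read 'c': DROP → RECV
  read 'd': RECV → DROP
  end DROP, rejected

0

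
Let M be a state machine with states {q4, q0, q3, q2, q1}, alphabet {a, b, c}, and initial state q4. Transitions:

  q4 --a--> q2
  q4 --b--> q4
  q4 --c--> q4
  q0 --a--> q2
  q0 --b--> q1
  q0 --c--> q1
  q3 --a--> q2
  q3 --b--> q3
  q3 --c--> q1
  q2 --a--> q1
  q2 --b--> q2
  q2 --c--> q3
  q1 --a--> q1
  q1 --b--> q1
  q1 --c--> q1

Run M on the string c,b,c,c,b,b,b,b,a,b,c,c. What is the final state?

q4 → q4 → q4 → q4 → q4 → q4 → q4 → q4 → q4 → q2 → q2 → q3 → q1

q1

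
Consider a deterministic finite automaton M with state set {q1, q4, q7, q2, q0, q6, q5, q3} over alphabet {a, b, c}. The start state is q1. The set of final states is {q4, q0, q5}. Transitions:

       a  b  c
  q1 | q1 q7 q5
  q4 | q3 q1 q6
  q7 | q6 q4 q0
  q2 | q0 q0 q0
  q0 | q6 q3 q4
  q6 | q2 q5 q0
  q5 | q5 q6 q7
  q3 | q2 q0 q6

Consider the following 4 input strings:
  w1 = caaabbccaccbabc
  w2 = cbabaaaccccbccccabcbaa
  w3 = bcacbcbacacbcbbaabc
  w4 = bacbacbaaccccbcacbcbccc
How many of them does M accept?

2

w1: Trace: q1 -c-> q5 -a-> q5 -a-> q5 -a-> q5 -b-> q6 -b-> q5 -c-> q7 -c-> q0 -a-> q6 -c-> q0 -c-> q4 -b-> q1 -a-> q1 -b-> q7 -c-> q0  → end q0, accepted
w2: Trace: q1 -c-> q5 -b-> q6 -a-> q2 -b-> q0 -a-> q6 -a-> q2 -a-> q0 -c-> q4 -c-> q6 -c-> q0 -c-> q4 -b-> q1 -c-> q5 -c-> q7 -c-> q0 -c-> q4 -a-> q3 -b-> q0 -c-> q4 -b-> q1 -a-> q1 -a-> q1  → end q1, rejected
w3: Trace: q1 -b-> q7 -c-> q0 -a-> q6 -c-> q0 -b-> q3 -c-> q6 -b-> q5 -a-> q5 -c-> q7 -a-> q6 -c-> q0 -b-> q3 -c-> q6 -b-> q5 -b-> q6 -a-> q2 -a-> q0 -b-> q3 -c-> q6  → end q6, rejected
w4: Trace: q1 -b-> q7 -a-> q6 -c-> q0 -b-> q3 -a-> q2 -c-> q0 -b-> q3 -a-> q2 -a-> q0 -c-> q4 -c-> q6 -c-> q0 -c-> q4 -b-> q1 -c-> q5 -a-> q5 -c-> q7 -b-> q4 -c-> q6 -b-> q5 -c-> q7 -c-> q0 -c-> q4  → end q4, accepted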